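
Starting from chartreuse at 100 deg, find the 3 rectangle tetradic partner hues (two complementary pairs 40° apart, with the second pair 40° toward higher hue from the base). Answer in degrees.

140°, 280° and 320°

A rectangular tetradic uses two complementary pairs 40° apart: offsets 0°, 40°, 180°, 220°.
100 + 40 = 140°
100 + 180 = 280°
100 + 220 = 320°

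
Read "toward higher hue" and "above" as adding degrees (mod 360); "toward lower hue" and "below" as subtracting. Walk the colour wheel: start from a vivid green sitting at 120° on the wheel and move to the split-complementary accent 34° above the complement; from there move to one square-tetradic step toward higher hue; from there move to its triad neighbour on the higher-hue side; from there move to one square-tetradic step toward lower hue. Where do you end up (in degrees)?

94°

+214° (split-comp 34° ↑): 120 + 214 = 334°
+90° (square ↑): 334 + 90 = 424 → 424 − 360 = 64°
+120° (triadic ↑): 64 + 120 = 184°
−90° (square ↓): 184 − 90 = 94°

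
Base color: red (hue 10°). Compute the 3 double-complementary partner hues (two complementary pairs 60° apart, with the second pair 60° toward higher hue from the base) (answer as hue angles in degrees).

70°, 190° and 250°

A rectangular tetradic uses two complementary pairs 60° apart: offsets 0°, 60°, 180°, 240°.
10 + 60 = 70°
10 + 180 = 190°
10 + 240 = 250°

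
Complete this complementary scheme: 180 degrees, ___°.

0°

The complement sits 180° across the wheel.
The full set through 180° is {0°, 180°}.
Given {180°}, the missing hue is 0°.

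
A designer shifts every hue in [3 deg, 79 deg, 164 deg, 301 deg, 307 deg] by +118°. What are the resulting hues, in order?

121°, 197°, 282°, 59°, 65°

3 + 118 = 121°
79 + 118 = 197°
164 + 118 = 282°
301 + 118 = 419 → 419 − 360 = 59°
307 + 118 = 425 → 425 − 360 = 65°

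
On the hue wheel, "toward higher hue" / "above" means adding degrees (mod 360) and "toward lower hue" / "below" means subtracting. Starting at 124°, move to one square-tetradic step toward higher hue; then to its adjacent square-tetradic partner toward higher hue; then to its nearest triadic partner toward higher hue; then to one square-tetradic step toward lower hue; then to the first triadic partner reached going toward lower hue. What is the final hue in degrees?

214°

+90° (square ↑): 124 + 90 = 214°
+90° (square ↑): 214 + 90 = 304°
+120° (triadic ↑): 304 + 120 = 424 → 424 − 360 = 64°
−90° (square ↓): 64 − 90 = -26 → -26 + 360 = 334°
−120° (triadic ↓): 334 − 120 = 214°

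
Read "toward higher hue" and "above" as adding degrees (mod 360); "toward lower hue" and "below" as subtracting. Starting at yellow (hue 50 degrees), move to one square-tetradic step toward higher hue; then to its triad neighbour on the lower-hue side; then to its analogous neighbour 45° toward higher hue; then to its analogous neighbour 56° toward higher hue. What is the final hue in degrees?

121°

+90° (square ↑): 50 + 90 = 140°
−120° (triadic ↓): 140 − 120 = 20°
+45° (analog 45° ↑): 20 + 45 = 65°
+56° (analog 56° ↑): 65 + 56 = 121°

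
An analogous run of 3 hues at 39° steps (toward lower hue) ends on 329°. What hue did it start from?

2 steps of 39° (toward lower hue) give a net shift of −78°.
Start = end − shift: 329 + 78 = 407 → 407 − 360 = 47°

47°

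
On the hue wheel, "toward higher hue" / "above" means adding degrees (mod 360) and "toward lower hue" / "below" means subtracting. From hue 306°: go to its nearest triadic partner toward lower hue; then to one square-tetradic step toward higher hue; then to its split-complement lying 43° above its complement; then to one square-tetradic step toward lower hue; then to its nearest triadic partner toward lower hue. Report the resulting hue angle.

triadic ↓ −120°: 306 − 120 = 186°
square ↑ +90°: 186 + 90 = 276°
split-comp 43° ↑ +223°: 276 + 223 = 499 → 499 − 360 = 139°
square ↓ −90°: 139 − 90 = 49°
triadic ↓ −120°: 49 − 120 = -71 → -71 + 360 = 289°

289°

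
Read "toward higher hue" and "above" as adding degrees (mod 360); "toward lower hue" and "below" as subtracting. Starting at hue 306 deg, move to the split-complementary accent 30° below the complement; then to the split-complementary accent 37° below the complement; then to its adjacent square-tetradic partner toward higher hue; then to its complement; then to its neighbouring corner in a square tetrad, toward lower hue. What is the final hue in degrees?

59°

split-comp 30° ↓ +150°: 306 + 150 = 456 → 456 − 360 = 96°
split-comp 37° ↓ +143°: 96 + 143 = 239°
square ↑ +90°: 239 + 90 = 329°
complement +180°: 329 + 180 = 509 → 509 − 360 = 149°
square ↓ −90°: 149 − 90 = 59°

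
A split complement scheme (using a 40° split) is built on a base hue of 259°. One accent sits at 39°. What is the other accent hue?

Split-complementary hues sit 40° either side of the complement.
Complement of the base 259°: 259 + 180 = 439 → 439 − 360 = 79°
The given accent 39° is 40° one side of 79°; the other accent sits 40° the other side: 79 + 40 = 119°

119°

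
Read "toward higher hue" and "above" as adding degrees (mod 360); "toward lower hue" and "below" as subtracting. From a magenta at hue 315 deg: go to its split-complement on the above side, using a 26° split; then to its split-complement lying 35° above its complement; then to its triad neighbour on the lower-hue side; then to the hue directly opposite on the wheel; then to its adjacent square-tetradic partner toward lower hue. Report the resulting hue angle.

346°

+206° (split-comp 26° ↑): 315 + 206 = 521 → 521 − 360 = 161°
+215° (split-comp 35° ↑): 161 + 215 = 376 → 376 − 360 = 16°
−120° (triadic ↓): 16 − 120 = -104 → -104 + 360 = 256°
+180° (complement): 256 + 180 = 436 → 436 − 360 = 76°
−90° (square ↓): 76 − 90 = -14 → -14 + 360 = 346°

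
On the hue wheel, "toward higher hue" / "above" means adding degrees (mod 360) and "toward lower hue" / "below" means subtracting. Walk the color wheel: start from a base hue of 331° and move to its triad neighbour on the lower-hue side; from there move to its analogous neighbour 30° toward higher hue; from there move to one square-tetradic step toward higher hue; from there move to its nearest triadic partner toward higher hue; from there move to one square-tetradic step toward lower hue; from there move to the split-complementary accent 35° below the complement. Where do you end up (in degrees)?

331 − 120 = 211°   (triadic ↓)
211 + 30 = 241°   (analog 30° ↑)
241 + 90 = 331°   (square ↑)
331 + 120 = 451 → 451 − 360 = 91°   (triadic ↑)
91 − 90 = 1°   (square ↓)
1 + 145 = 146°   (split-comp 35° ↓)

146°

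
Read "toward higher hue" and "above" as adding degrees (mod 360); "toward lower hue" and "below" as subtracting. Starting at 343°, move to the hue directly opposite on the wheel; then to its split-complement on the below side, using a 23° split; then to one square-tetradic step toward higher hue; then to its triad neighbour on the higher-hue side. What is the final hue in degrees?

170°

343 + 180 = 523 → 523 − 360 = 163°   (complement)
163 + 157 = 320°   (split-comp 23° ↓)
320 + 90 = 410 → 410 − 360 = 50°   (square ↑)
50 + 120 = 170°   (triadic ↑)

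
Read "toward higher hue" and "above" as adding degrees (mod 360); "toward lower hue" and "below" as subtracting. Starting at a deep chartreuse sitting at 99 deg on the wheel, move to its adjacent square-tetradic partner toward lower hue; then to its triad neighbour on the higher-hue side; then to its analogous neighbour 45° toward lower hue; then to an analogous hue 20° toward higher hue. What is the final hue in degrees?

square ↓ −90°: 99 − 90 = 9°
triadic ↑ +120°: 9 + 120 = 129°
analog 45° ↓ −45°: 129 − 45 = 84°
analog 20° ↑ +20°: 84 + 20 = 104°

104°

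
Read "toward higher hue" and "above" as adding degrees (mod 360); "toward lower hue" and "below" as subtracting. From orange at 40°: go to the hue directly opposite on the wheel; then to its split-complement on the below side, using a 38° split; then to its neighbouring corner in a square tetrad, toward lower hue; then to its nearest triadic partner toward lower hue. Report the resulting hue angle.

152°

complement +180°: 40 + 180 = 220°
split-comp 38° ↓ +142°: 220 + 142 = 362 → 362 − 360 = 2°
square ↓ −90°: 2 − 90 = -88 → -88 + 360 = 272°
triadic ↓ −120°: 272 − 120 = 152°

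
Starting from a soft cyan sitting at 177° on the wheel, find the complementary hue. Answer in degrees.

357°

The complement sits 180° across the wheel.
177 + 180 = 357°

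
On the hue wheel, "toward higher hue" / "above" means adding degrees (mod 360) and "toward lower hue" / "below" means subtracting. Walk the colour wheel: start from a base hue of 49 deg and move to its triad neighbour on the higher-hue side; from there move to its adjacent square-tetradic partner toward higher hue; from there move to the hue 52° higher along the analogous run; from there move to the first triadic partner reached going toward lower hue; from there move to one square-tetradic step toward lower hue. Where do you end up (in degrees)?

101°

triadic ↑ +120°: 49 + 120 = 169°
square ↑ +90°: 169 + 90 = 259°
analog 52° ↑ +52°: 259 + 52 = 311°
triadic ↓ −120°: 311 − 120 = 191°
square ↓ −90°: 191 − 90 = 101°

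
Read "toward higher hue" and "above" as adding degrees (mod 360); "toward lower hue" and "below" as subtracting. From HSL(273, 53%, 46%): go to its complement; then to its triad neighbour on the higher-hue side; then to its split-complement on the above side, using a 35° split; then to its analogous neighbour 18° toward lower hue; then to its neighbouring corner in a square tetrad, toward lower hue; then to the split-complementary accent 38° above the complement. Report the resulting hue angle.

273 + 180 = 453 → 453 − 360 = 93°   (complement)
93 + 120 = 213°   (triadic ↑)
213 + 215 = 428 → 428 − 360 = 68°   (split-comp 35° ↑)
68 − 18 = 50°   (analog 18° ↓)
50 − 90 = -40 → -40 + 360 = 320°   (square ↓)
320 + 218 = 538 → 538 − 360 = 178°   (split-comp 38° ↑)

178°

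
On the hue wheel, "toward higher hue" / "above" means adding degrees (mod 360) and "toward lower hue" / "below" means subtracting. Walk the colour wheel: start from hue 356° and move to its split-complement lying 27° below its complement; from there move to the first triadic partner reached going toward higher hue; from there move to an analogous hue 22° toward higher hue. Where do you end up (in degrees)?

+153° (split-comp 27° ↓): 356 + 153 = 509 → 509 − 360 = 149°
+120° (triadic ↑): 149 + 120 = 269°
+22° (analog 22° ↑): 269 + 22 = 291°

291°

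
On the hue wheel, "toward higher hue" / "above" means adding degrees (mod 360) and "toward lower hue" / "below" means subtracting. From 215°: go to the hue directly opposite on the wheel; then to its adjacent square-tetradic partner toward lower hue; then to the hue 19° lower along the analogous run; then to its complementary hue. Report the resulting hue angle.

106°

+180° (complement): 215 + 180 = 395 → 395 − 360 = 35°
−90° (square ↓): 35 − 90 = -55 → -55 + 360 = 305°
−19° (analog 19° ↓): 305 − 19 = 286°
+180° (complement): 286 + 180 = 466 → 466 − 360 = 106°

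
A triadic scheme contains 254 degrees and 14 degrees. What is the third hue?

A triad spaces three hues 120° apart.
The full set is {14°, 134°, 254°}.

134°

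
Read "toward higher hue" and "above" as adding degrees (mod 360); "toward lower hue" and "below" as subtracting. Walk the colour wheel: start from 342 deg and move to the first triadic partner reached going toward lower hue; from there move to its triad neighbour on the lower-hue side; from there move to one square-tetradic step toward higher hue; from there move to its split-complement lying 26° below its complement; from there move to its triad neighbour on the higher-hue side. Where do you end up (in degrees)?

−120° (triadic ↓): 342 − 120 = 222°
−120° (triadic ↓): 222 − 120 = 102°
+90° (square ↑): 102 + 90 = 192°
+154° (split-comp 26° ↓): 192 + 154 = 346°
+120° (triadic ↑): 346 + 120 = 466 → 466 − 360 = 106°

106°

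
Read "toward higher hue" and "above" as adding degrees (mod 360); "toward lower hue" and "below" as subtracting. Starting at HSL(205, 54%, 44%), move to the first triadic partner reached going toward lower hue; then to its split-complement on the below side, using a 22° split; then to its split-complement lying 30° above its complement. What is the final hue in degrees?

93°

205 − 120 = 85°   (triadic ↓)
85 + 158 = 243°   (split-comp 22° ↓)
243 + 210 = 453 → 453 − 360 = 93°   (split-comp 30° ↑)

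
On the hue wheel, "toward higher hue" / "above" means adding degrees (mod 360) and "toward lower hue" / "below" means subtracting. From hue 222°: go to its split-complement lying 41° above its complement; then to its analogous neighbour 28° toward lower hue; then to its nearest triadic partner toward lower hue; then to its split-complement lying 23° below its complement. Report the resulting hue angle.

+221° (split-comp 41° ↑): 222 + 221 = 443 → 443 − 360 = 83°
−28° (analog 28° ↓): 83 − 28 = 55°
−120° (triadic ↓): 55 − 120 = -65 → -65 + 360 = 295°
+157° (split-comp 23° ↓): 295 + 157 = 452 → 452 − 360 = 92°

92°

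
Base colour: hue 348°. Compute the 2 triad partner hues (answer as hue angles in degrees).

108° and 228°

348 + 120 = 468 → 468 − 360 = 108°
348 + 240 = 588 → 588 − 360 = 228°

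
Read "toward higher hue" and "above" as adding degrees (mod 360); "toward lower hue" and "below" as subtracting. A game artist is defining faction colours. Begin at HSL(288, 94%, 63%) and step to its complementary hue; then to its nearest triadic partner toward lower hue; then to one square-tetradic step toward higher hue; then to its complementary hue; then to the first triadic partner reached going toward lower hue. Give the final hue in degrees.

138°

complement +180°: 288 + 180 = 468 → 468 − 360 = 108°
triadic ↓ −120°: 108 − 120 = -12 → -12 + 360 = 348°
square ↑ +90°: 348 + 90 = 438 → 438 − 360 = 78°
complement +180°: 78 + 180 = 258°
triadic ↓ −120°: 258 − 120 = 138°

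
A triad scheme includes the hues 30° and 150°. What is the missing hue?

270°

A triad places three hues 120° apart.
The full set through 30° is {30°, 150°, 270°}.
Given {30°, 150°}, the missing hue is 270°.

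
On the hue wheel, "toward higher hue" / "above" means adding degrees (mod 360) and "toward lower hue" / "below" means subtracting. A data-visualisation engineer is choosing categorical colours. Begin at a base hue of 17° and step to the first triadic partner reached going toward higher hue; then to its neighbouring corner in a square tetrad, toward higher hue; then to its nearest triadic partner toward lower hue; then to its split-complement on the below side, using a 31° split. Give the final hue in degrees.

256°

triadic ↑ +120°: 17 + 120 = 137°
square ↑ +90°: 137 + 90 = 227°
triadic ↓ −120°: 227 − 120 = 107°
split-comp 31° ↓ +149°: 107 + 149 = 256°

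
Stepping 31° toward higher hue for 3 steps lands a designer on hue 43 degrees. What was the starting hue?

310°

3 steps of 31° (toward higher hue) give a net shift of +93°.
Start = end − shift: 43 − 93 = -50 → -50 + 360 = 310°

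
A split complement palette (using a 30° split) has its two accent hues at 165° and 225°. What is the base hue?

15°

The accents sit 30° either side of the complement, so the complement is their short-arc midpoint on the wheel.
Short-arc midpoint of 165° and 225°: 195°.
Base is 180° from the complement: 195 − 180 = 15°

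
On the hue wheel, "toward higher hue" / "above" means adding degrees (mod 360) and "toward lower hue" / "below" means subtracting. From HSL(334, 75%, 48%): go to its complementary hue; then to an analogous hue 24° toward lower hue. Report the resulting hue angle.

334 + 180 = 514 → 514 − 360 = 154°   (complement)
154 − 24 = 130°   (analog 24° ↓)

130°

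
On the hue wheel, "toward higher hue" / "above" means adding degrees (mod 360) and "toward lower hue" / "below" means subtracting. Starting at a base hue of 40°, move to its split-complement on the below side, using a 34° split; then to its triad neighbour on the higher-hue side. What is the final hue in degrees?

40 + 146 = 186°   (split-comp 34° ↓)
186 + 120 = 306°   (triadic ↑)

306°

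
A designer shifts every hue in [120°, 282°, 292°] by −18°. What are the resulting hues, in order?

120 − 18 = 102°
282 − 18 = 264°
292 − 18 = 274°

102°, 264°, 274°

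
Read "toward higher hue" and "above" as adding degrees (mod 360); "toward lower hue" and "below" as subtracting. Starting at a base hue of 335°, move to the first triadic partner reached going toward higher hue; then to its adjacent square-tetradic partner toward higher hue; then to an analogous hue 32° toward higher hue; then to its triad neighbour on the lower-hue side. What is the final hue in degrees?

97°

triadic ↑ +120°: 335 + 120 = 455 → 455 − 360 = 95°
square ↑ +90°: 95 + 90 = 185°
analog 32° ↑ +32°: 185 + 32 = 217°
triadic ↓ −120°: 217 − 120 = 97°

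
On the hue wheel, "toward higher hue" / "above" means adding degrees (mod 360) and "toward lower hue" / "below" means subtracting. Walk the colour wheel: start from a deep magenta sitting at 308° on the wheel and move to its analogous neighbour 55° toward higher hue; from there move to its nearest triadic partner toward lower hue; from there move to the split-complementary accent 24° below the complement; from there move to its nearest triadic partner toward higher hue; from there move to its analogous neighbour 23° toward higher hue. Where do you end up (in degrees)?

182°

+55° (analog 55° ↑): 308 + 55 = 363 → 363 − 360 = 3°
−120° (triadic ↓): 3 − 120 = -117 → -117 + 360 = 243°
+156° (split-comp 24° ↓): 243 + 156 = 399 → 399 − 360 = 39°
+120° (triadic ↑): 39 + 120 = 159°
+23° (analog 23° ↑): 159 + 23 = 182°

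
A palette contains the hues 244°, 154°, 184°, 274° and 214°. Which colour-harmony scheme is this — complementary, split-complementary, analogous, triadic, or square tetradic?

Sort the hues: 154°, 184°, 214°, 244°, 274°.
Successive gaps around the wheel: 30°, 30°, 30°, 30°, 240°.
A run of hues at equal small steps (30°) with one large closing gap is an analogous group.

analogous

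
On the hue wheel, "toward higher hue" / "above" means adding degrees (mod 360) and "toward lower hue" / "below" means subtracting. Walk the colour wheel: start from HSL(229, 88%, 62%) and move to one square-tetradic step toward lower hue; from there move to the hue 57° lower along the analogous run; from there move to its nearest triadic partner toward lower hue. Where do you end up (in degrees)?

229 − 90 = 139°   (square ↓)
139 − 57 = 82°   (analog 57° ↓)
82 − 120 = -38 → -38 + 360 = 322°   (triadic ↓)

322°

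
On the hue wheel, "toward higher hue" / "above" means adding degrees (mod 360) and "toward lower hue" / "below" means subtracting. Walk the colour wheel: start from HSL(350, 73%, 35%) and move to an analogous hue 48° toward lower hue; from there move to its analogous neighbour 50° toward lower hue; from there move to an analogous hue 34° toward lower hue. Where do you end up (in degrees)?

218°

350 − 48 = 302°   (analog 48° ↓)
302 − 50 = 252°   (analog 50° ↓)
252 − 34 = 218°   (analog 34° ↓)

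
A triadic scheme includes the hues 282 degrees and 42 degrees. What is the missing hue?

A triad places three hues 120° apart.
The full set through 42° is {42°, 162°, 282°}.
Given {42°, 282°}, the missing hue is 162°.

162°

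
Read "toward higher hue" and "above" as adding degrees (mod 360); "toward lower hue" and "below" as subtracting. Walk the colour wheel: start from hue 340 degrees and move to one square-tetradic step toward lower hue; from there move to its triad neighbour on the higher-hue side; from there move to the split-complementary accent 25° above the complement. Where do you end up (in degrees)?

square ↓ −90°: 340 − 90 = 250°
triadic ↑ +120°: 250 + 120 = 370 → 370 − 360 = 10°
split-comp 25° ↑ +205°: 10 + 205 = 215°

215°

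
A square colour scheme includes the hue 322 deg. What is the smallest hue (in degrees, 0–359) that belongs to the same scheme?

A square tetradic scheme places four hues every 90°.
The full set through 322° is {52°, 142°, 232°, 322°}.

52°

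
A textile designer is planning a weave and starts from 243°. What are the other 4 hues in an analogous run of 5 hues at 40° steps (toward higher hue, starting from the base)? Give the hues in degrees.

Analogous hues sit every 40° along the wheel.
243 + 40 = 283°
243 + 80 = 323°
243 + 120 = 363 → 363 − 360 = 3°
243 + 160 = 403 → 403 − 360 = 43°

283°, 323°, 3° and 43°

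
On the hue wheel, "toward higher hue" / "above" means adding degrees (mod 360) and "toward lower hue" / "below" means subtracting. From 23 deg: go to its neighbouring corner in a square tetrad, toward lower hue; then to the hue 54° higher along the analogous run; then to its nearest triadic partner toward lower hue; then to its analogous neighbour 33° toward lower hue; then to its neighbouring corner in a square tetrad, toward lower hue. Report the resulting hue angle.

23 − 90 = -67 → -67 + 360 = 293°   (square ↓)
293 + 54 = 347°   (analog 54° ↑)
347 − 120 = 227°   (triadic ↓)
227 − 33 = 194°   (analog 33° ↓)
194 − 90 = 104°   (square ↓)

104°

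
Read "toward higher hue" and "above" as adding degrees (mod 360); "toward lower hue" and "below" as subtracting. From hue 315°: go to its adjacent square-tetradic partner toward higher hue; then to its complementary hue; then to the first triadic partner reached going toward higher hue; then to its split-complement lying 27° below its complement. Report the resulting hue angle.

square ↑ +90°: 315 + 90 = 405 → 405 − 360 = 45°
complement +180°: 45 + 180 = 225°
triadic ↑ +120°: 225 + 120 = 345°
split-comp 27° ↓ +153°: 345 + 153 = 498 → 498 − 360 = 138°

138°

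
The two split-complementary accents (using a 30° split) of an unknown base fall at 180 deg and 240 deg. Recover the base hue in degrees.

30°

The accents sit 30° either side of the complement, so the complement is their short-arc midpoint on the wheel.
Short-arc midpoint of 180° and 240°: 210°.
Base is 180° from the complement: 210 − 180 = 30°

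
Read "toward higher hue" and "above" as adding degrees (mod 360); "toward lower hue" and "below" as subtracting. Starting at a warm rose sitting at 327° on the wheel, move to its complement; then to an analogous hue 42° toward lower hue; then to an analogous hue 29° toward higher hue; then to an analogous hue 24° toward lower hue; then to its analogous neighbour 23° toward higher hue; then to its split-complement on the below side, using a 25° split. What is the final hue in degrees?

288°

complement +180°: 327 + 180 = 507 → 507 − 360 = 147°
analog 42° ↓ −42°: 147 − 42 = 105°
analog 29° ↑ +29°: 105 + 29 = 134°
analog 24° ↓ −24°: 134 − 24 = 110°
analog 23° ↑ +23°: 110 + 23 = 133°
split-comp 25° ↓ +155°: 133 + 155 = 288°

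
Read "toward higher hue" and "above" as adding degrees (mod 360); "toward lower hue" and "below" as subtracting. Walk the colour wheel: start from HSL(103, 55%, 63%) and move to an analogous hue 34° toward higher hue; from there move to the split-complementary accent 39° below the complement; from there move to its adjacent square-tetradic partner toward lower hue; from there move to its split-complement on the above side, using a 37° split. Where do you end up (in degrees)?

45°

103 + 34 = 137°   (analog 34° ↑)
137 + 141 = 278°   (split-comp 39° ↓)
278 − 90 = 188°   (square ↓)
188 + 217 = 405 → 405 − 360 = 45°   (split-comp 37° ↑)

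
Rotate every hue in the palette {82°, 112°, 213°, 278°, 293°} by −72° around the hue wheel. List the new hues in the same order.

82 − 72 = 10°
112 − 72 = 40°
213 − 72 = 141°
278 − 72 = 206°
293 − 72 = 221°

10°, 40°, 141°, 206°, 221°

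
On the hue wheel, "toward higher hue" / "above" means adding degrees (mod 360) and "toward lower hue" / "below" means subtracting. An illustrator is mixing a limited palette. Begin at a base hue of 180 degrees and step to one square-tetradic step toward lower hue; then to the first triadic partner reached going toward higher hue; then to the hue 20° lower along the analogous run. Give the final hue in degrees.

190°

180 − 90 = 90°   (square ↓)
90 + 120 = 210°   (triadic ↑)
210 − 20 = 190°   (analog 20° ↓)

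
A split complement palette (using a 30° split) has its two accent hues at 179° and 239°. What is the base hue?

The accents sit 30° either side of the complement, so the complement is their short-arc midpoint on the wheel.
Short-arc midpoint of 179° and 239°: 209°.
Base is 180° from the complement: 209 − 180 = 29°

29°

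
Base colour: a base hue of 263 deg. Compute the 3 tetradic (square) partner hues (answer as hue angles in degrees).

A square tetradic scheme places four hues every 90°.
263 + 90 = 353°
263 + 180 = 443 → 443 − 360 = 83°
263 + 270 = 533 → 533 − 360 = 173°

353°, 83° and 173°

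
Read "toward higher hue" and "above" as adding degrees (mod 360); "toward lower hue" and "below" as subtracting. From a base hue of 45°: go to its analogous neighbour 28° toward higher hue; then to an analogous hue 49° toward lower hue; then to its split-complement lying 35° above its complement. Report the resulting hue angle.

45 + 28 = 73°   (analog 28° ↑)
73 − 49 = 24°   (analog 49° ↓)
24 + 215 = 239°   (split-comp 35° ↑)

239°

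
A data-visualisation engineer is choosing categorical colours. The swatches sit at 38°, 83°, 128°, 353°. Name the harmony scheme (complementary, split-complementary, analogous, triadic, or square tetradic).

Sort the hues: 38°, 83°, 128°, 353°.
Successive gaps around the wheel: 45°, 45°, 225°, 45°.
A run of hues at equal small steps (45°) with one large closing gap is an analogous group.

analogous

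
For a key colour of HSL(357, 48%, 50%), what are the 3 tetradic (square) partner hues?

87°, 177° and 267°

357 + 90 = 447 → 447 − 360 = 87°
357 + 180 = 537 → 537 − 360 = 177°
357 + 270 = 627 → 627 − 360 = 267°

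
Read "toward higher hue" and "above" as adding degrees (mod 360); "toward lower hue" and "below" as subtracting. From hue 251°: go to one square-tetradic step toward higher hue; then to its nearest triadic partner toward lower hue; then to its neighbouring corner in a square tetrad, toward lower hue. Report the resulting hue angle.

+90° (square ↑): 251 + 90 = 341°
−120° (triadic ↓): 341 − 120 = 221°
−90° (square ↓): 221 − 90 = 131°

131°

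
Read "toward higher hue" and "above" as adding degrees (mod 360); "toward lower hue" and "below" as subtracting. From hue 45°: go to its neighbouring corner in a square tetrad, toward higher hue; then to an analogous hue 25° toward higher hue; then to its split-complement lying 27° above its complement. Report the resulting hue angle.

7°

45 + 90 = 135°   (square ↑)
135 + 25 = 160°   (analog 25° ↑)
160 + 207 = 367 → 367 − 360 = 7°   (split-comp 27° ↑)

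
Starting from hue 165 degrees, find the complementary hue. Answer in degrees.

The complement sits 180° across the wheel.
165 + 180 = 345°

345°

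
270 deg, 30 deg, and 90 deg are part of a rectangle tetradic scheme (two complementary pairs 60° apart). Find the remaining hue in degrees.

A rectangular tetradic uses two complementary pairs 60° apart: offsets 0°, 60°, 180°, 240°.
Among {30°, 90°, 270°}, 270° and 90° are a 180° pair.
The remaining hue 30° needs its own complement: 30 + 180 = 210°

210°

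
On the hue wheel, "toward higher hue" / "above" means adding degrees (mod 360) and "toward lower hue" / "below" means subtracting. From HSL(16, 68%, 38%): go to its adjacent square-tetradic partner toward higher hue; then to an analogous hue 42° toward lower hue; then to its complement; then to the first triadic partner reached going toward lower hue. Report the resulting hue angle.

124°

square ↑ +90°: 16 + 90 = 106°
analog 42° ↓ −42°: 106 − 42 = 64°
complement +180°: 64 + 180 = 244°
triadic ↓ −120°: 244 − 120 = 124°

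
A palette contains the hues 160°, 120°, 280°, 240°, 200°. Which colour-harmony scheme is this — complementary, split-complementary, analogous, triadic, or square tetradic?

Sort the hues: 120°, 160°, 200°, 240°, 280°.
Successive gaps around the wheel: 40°, 40°, 40°, 40°, 200°.
A run of hues at equal small steps (40°) with one large closing gap is an analogous group.

analogous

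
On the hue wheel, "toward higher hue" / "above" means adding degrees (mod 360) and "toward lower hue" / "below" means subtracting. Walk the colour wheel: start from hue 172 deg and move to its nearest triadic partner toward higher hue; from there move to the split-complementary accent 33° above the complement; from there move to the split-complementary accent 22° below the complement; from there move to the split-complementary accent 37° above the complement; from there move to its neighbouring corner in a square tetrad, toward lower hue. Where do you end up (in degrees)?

70°

triadic ↑ +120°: 172 + 120 = 292°
split-comp 33° ↑ +213°: 292 + 213 = 505 → 505 − 360 = 145°
split-comp 22° ↓ +158°: 145 + 158 = 303°
split-comp 37° ↑ +217°: 303 + 217 = 520 → 520 − 360 = 160°
square ↓ −90°: 160 − 90 = 70°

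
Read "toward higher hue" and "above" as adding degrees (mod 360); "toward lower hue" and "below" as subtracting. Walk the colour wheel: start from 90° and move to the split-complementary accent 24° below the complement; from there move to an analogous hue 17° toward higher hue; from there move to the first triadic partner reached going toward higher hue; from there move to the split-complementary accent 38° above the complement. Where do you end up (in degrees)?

90 + 156 = 246°   (split-comp 24° ↓)
246 + 17 = 263°   (analog 17° ↑)
263 + 120 = 383 → 383 − 360 = 23°   (triadic ↑)
23 + 218 = 241°   (split-comp 38° ↑)

241°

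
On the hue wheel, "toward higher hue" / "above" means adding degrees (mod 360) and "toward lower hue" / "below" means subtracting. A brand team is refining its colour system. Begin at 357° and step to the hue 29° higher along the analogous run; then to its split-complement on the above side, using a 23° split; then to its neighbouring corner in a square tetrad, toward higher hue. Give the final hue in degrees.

+29° (analog 29° ↑): 357 + 29 = 386 → 386 − 360 = 26°
+203° (split-comp 23° ↑): 26 + 203 = 229°
+90° (square ↑): 229 + 90 = 319°

319°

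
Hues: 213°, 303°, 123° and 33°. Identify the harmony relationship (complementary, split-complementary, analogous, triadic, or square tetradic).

square tetradic

Sort the hues: 33°, 123°, 213°, 303°.
Successive gaps around the wheel: 90°, 90°, 90°, 90°.
Four hues every 90° form a square tetradic scheme.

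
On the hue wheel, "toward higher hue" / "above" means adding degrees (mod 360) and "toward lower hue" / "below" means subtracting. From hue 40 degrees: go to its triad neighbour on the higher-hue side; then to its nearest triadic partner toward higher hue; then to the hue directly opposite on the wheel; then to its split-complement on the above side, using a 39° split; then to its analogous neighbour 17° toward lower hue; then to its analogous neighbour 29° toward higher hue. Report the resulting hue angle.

331°

triadic ↑ +120°: 40 + 120 = 160°
triadic ↑ +120°: 160 + 120 = 280°
complement +180°: 280 + 180 = 460 → 460 − 360 = 100°
split-comp 39° ↑ +219°: 100 + 219 = 319°
analog 17° ↓ −17°: 319 − 17 = 302°
analog 29° ↑ +29°: 302 + 29 = 331°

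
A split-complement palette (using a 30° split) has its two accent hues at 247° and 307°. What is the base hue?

97°

The accents sit 30° either side of the complement, so the complement is their short-arc midpoint on the wheel.
Short-arc midpoint of 247° and 307°: 277°.
Base is 180° from the complement: 277 − 180 = 97°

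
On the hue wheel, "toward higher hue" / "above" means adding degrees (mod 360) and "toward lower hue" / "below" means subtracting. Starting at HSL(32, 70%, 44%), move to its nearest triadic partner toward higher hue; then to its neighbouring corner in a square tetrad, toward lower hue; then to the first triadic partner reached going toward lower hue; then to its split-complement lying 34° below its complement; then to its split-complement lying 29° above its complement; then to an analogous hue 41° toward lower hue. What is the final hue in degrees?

256°

triadic ↑ +120°: 32 + 120 = 152°
square ↓ −90°: 152 − 90 = 62°
triadic ↓ −120°: 62 − 120 = -58 → -58 + 360 = 302°
split-comp 34° ↓ +146°: 302 + 146 = 448 → 448 − 360 = 88°
split-comp 29° ↑ +209°: 88 + 209 = 297°
analog 41° ↓ −41°: 297 − 41 = 256°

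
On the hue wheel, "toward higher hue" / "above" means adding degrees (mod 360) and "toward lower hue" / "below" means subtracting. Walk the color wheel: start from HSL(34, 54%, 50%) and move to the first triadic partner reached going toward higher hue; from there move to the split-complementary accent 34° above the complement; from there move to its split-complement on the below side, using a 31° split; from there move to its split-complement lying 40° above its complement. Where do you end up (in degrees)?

17°

+120° (triadic ↑): 34 + 120 = 154°
+214° (split-comp 34° ↑): 154 + 214 = 368 → 368 − 360 = 8°
+149° (split-comp 31° ↓): 8 + 149 = 157°
+220° (split-comp 40° ↑): 157 + 220 = 377 → 377 − 360 = 17°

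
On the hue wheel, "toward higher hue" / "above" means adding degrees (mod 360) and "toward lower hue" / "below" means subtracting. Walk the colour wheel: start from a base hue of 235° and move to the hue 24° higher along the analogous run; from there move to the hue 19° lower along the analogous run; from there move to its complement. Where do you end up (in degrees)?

60°

analog 24° ↑ +24°: 235 + 24 = 259°
analog 19° ↓ −19°: 259 − 19 = 240°
complement +180°: 240 + 180 = 420 → 420 − 360 = 60°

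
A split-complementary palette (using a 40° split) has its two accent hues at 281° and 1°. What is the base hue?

The accents sit 40° either side of the complement, so the complement is their short-arc midpoint on the wheel.
Short-arc midpoint of 281° and 1°: 321°.
Base is 180° from the complement: 321 − 180 = 141°

141°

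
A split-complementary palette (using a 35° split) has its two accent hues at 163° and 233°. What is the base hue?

18°

The accents sit 35° either side of the complement, so the complement is their short-arc midpoint on the wheel.
Short-arc midpoint of 163° and 233°: 198°.
Base is 180° from the complement: 198 − 180 = 18°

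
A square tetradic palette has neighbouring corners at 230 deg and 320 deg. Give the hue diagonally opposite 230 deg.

50°

A square tetradic scheme places four hues 90° apart; opposite corners are 180° apart.
230 + 180 = 410 → 410 − 360 = 50°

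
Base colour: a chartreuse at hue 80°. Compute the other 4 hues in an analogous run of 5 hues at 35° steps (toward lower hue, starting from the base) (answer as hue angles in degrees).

45°, 10°, 335°, and 300°

Analogous hues sit every 35° along the wheel.
80 − 35 = 45°
80 − 70 = 10°
80 − 105 = -25 → -25 + 360 = 335°
80 − 140 = -60 → -60 + 360 = 300°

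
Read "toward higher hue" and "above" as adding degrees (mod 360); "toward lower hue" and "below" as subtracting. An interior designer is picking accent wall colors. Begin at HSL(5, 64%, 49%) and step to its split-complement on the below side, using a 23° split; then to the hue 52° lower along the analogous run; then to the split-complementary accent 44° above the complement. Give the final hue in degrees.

+157° (split-comp 23° ↓): 5 + 157 = 162°
−52° (analog 52° ↓): 162 − 52 = 110°
+224° (split-comp 44° ↑): 110 + 224 = 334°

334°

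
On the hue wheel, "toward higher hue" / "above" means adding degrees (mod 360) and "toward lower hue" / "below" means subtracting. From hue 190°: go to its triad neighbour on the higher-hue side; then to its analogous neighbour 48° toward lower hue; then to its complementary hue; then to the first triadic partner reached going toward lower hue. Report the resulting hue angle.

190 + 120 = 310°   (triadic ↑)
310 − 48 = 262°   (analog 48° ↓)
262 + 180 = 442 → 442 − 360 = 82°   (complement)
82 − 120 = -38 → -38 + 360 = 322°   (triadic ↓)

322°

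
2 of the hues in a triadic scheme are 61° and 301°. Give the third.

A triad places three hues 120° apart.
The full set through 61° is {61°, 181°, 301°}.
Given {61°, 301°}, the missing hue is 181°.

181°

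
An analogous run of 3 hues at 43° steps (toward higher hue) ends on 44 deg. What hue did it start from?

318°

2 steps of 43° (toward higher hue) give a net shift of +86°.
Start = end − shift: 44 − 86 = -42 → -42 + 360 = 318°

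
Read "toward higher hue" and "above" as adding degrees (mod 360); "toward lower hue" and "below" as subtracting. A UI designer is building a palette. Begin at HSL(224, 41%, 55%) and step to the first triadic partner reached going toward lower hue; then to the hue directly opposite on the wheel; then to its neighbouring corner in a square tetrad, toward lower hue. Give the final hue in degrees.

194°

−120° (triadic ↓): 224 − 120 = 104°
+180° (complement): 104 + 180 = 284°
−90° (square ↓): 284 − 90 = 194°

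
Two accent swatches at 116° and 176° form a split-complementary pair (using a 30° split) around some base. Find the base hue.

The accents sit 30° either side of the complement, so the complement is their short-arc midpoint on the wheel.
Short-arc midpoint of 116° and 176°: 146°.
Base is 180° from the complement: 146 − 180 = -34 → -34 + 360 = 326°

326°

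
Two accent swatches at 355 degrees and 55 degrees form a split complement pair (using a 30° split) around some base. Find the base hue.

205°

The accents sit 30° either side of the complement, so the complement is their short-arc midpoint on the wheel.
Short-arc midpoint of 355° and 55°: 25°.
Base is 180° from the complement: 25 − 180 = -155 → -155 + 360 = 205°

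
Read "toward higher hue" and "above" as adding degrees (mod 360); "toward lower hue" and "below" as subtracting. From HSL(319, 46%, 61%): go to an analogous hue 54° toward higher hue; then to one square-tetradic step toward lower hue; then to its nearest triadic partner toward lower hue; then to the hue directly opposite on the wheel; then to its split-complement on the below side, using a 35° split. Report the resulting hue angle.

128°

+54° (analog 54° ↑): 319 + 54 = 373 → 373 − 360 = 13°
−90° (square ↓): 13 − 90 = -77 → -77 + 360 = 283°
−120° (triadic ↓): 283 − 120 = 163°
+180° (complement): 163 + 180 = 343°
+145° (split-comp 35° ↓): 343 + 145 = 488 → 488 − 360 = 128°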